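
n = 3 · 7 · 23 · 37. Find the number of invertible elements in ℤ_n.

9504

φ(3) = 3 − 1 = 2.
φ(7) = 7 − 1 = 6.
φ(23) = 23 − 1 = 22.
φ(37) = 37 − 1 = 36.
Multiply: 2 · 6 · 22 · 36 = 9504.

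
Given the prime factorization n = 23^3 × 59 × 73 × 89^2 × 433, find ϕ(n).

164435380826112

φ(179732365193317) = 179732365193317 · (1 − 1/23) · (1 − 1/59) · (1 − 1/73) · (1 − 1/89) · (1 − 1/433)
       = 179732365193317 · 3492605952/3817513757 = 164435380826112.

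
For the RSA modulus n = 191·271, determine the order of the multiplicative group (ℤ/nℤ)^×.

51300

For distinct primes, φ(pq) = (p−1)(q−1) = 190 × 270 = 51300.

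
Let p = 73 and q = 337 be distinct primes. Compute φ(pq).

φ(24601) = 24601 · (1 − 1/73) · (1 − 1/337)
       = 24601 · 24192/24601 = 24192.

24192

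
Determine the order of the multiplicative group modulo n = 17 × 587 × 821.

7688320

φ(17) = 17 − 1 = 16.
φ(587) = 587 − 1 = 586.
φ(821) = 821 − 1 = 820.
φ(8192759) = 16 × 586 × 820 = 7688320.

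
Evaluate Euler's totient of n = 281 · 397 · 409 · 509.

22981432320

φ(23224047817) = 23224047817 · (1 − 1/281) · (1 − 1/397) · (1 − 1/409) · (1 − 1/509)
       = 23224047817 · 22981432320/23224047817 = 22981432320.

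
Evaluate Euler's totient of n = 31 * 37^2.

39960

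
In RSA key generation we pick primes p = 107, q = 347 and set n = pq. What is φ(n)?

36676

φ(37129) = 37129 · (1 − 1/107) · (1 − 1/347)
       = 37129 · 36676/37129 = 36676.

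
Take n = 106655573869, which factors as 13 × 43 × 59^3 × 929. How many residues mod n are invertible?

94430117376

φ(106655573869) = 106655573869 · (1 − 1/13) · (1 − 1/43) · (1 − 1/59) · (1 − 1/929)
       = 106655573869 · 27127296/30639349 = 94430117376.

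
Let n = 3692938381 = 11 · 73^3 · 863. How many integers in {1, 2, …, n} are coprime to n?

3307390560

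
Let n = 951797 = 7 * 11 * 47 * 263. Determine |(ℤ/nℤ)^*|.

723120

φ(7) = 7 − 1 = 6.
φ(11) = 11 − 1 = 10.
φ(47) = 47 − 1 = 46.
φ(263) = 263 − 1 = 262.
Multiply: 6 · 10 · 46 · 262 = 723120.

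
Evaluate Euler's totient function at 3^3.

φ(3^3) = 3^2·(3−1) = 9·2 = 18.

18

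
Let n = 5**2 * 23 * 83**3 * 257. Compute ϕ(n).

63630110720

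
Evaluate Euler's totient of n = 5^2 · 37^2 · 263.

6979680

φ(5^2) = 5^2 − 5^1 = 25 − 5 = 20.
φ(37^2) = 37^1·(37−1) = 37·36 = 1332.
φ(263) = 263 − 1 = 262.
Multiply: 20 · 1332 · 262 = 6979680.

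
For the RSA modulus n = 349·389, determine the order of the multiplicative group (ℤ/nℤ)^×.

135024

φ(135761) = 135761 · (1 − 1/349) · (1 − 1/389)
       = 135761 · 135024/135761 = 135024.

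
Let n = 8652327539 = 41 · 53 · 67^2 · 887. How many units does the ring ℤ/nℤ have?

8149215360

φ(41) = 41 − 1 = 40.
φ(53) = 53 − 1 = 52.
φ(67^2) = 67^1·(67−1) = 67·66 = 4422.
φ(887) = 887 − 1 = 886.
Since φ is multiplicative, φ(8652327539) = 40 · 52 · 4422 · 886 = 8149215360.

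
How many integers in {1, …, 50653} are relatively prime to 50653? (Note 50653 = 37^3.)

φ(37^3) = 37^3 − 37^2 = 50653 − 1369 = 49284.

49284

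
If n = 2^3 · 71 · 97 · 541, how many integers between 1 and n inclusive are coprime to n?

φ(29806936) = 29806936 · (1 − 1/2) · (1 − 1/71) · (1 − 1/97) · (1 − 1/541)
       = 29806936 · 3628800/7451734 = 14515200.

14515200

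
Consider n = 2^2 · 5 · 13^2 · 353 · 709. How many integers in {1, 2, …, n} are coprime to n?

φ(845936260) = 845936260 · (1 − 1/2) · (1 − 1/5) · (1 − 1/13) · (1 − 1/353) · (1 − 1/709)
       = 845936260 · 11962368/32536010 = 311021568.

311021568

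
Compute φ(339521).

Factor 339521: 339521 = 7**2 · 13**2 · 41.
φ(339521) = 339521 · (1 − 1/7) · (1 − 1/13) · (1 − 1/41)
       = 339521 · 2880/3731 = 262080.

262080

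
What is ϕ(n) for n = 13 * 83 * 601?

φ(648479) = 648479 · (1 − 1/13) · (1 − 1/83) · (1 − 1/601)
       = 648479 · 590400/648479 = 590400.

590400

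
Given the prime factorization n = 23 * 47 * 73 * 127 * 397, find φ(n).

φ(23) = 23 − 1 = 22.
φ(47) = 47 − 1 = 46.
φ(73) = 73 − 1 = 72.
φ(127) = 127 − 1 = 126.
φ(397) = 397 − 1 = 396.
Since φ is multiplicative, φ(3978714547) = 22 · 46 · 72 · 126 · 396 = 3635622144.

3635622144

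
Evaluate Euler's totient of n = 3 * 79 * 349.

54288

φ(82713) = 82713 · (1 − 1/3) · (1 − 1/79) · (1 − 1/349)
       = 82713 · 54288/82713 = 54288.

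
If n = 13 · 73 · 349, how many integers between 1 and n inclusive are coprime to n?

300672

φ(331201) = 331201 · (1 − 1/13) · (1 − 1/73) · (1 − 1/349)
       = 331201 · 300672/331201 = 300672.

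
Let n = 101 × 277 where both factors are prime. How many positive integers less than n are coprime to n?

φ(27977) = 27977 · (1 − 1/101) · (1 − 1/277)
       = 27977 · 27600/27977 = 27600.

27600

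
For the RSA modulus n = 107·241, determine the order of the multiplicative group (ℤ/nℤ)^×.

φ(107) = 107 − 1 = 106.
φ(241) = 241 − 1 = 240.
φ(25787) = 106 × 240 = 25440.

25440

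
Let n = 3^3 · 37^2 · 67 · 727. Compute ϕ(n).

1148834016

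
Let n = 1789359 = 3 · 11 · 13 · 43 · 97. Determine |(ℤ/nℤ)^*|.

φ(3) = 3 − 1 = 2.
φ(11) = 11 − 1 = 10.
φ(13) = 13 − 1 = 12.
φ(43) = 43 − 1 = 42.
φ(97) = 97 − 1 = 96.
Since φ is multiplicative, φ(1789359) = 2 · 10 · 12 · 42 · 96 = 967680.

967680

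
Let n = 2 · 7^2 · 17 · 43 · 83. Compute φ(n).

φ(5945954) = 5945954 · (1 − 1/2) · (1 − 1/7) · (1 − 1/17) · (1 − 1/43) · (1 − 1/83)
       = 5945954 · 330624/849422 = 2314368.

2314368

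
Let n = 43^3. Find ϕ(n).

φ(43^3) = 43^3 − 43^2 = 79507 − 1849 = 77658.

77658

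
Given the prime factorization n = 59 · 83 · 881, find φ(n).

φ(59) = 59 − 1 = 58.
φ(83) = 83 − 1 = 82.
φ(881) = 881 − 1 = 880.
Since φ is multiplicative, φ(4314257) = 58 · 82 · 880 = 4185280.

4185280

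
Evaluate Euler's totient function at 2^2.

φ(4) = 4 · (1 − 1/2)
       = 4 · 1/2 = 2.

2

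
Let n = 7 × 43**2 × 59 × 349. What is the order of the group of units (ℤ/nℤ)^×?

218713824

φ(7) = 7 − 1 = 6.
φ(43^2) = 43^2 − 43^1 = 1849 − 43 = 1806.
φ(59) = 59 − 1 = 58.
φ(349) = 349 − 1 = 348.
φ(266509313) = 6 × 1806 × 58 × 348 = 218713824.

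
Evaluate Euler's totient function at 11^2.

φ(11^2) = 11^2 − 11^1 = 121 − 11 = 110.

110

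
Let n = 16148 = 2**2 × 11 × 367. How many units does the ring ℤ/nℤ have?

7320

φ(2^2) = 2^2 − 2^1 = 4 − 2 = 2.
φ(11) = 11 − 1 = 10.
φ(367) = 367 − 1 = 366.
Since φ is multiplicative, φ(16148) = 2 · 10 · 366 = 7320.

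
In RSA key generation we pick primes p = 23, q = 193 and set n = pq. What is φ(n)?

4224

φ(23) = 23 − 1 = 22.
φ(193) = 193 − 1 = 192.
Multiply: 22 · 192 = 4224.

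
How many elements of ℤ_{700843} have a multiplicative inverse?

First factor: 700843 = 11 × 13**3 × 29.
φ(700843) = 700843 · (1 − 1/11) · (1 − 1/13) · (1 − 1/29)
       = 700843 · 3360/4147 = 567840.

567840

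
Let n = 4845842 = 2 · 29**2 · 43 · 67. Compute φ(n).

2250864

φ(2) = 2 − 1 = 1.
φ(29^2) = 29^2 − 29^1 = 841 − 29 = 812.
φ(43) = 43 − 1 = 42.
φ(67) = 67 − 1 = 66.
φ(4845842) = 1 × 812 × 42 × 66 = 2250864.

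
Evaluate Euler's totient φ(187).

Factor 187: 187 = 11 · 17.
φ(187) = 187 · (1 − 1/11) · (1 − 1/17)
       = 187 · 160/187 = 160.

160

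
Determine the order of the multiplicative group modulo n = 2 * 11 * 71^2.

φ(110902) = 110902 · (1 − 1/2) · (1 − 1/11) · (1 − 1/71)
       = 110902 · 700/1562 = 49700.

49700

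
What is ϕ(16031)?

16031 = 17 × 23 × 41.
φ(16031) = 16031 · (1 − 1/17) · (1 − 1/23) · (1 − 1/41)
       = 16031 · 14080/16031 = 14080.

14080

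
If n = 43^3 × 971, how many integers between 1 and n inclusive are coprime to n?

75328260

φ(43^3) = 43^3 − 43^2 = 79507 − 1849 = 77658.
φ(971) = 971 − 1 = 970.
Since φ is multiplicative, φ(77201297) = 77658 · 970 = 75328260.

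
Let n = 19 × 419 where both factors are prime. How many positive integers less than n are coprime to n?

φ(7961) = 7961 · (1 − 1/19) · (1 − 1/419)
       = 7961 · 7524/7961 = 7524.

7524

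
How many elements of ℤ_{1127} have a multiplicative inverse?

924

Factor 1127: 1127 = 7^2 * 23.
φ(1127) = 1127 · (1 − 1/7) · (1 − 1/23)
       = 1127 · 132/161 = 924.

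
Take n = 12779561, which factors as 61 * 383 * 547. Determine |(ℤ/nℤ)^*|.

φ(61) = 61 − 1 = 60.
φ(383) = 383 − 1 = 382.
φ(547) = 547 − 1 = 546.
Since φ is multiplicative, φ(12779561) = 60 · 382 · 546 = 12514320.

12514320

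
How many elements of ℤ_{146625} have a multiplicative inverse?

70400

146625 = 3 * 5^3 * 17 * 23.
φ(3) = 3 − 1 = 2.
φ(5^3) = 5^2·(5−1) = 25·4 = 100.
φ(17) = 17 − 1 = 16.
φ(23) = 23 − 1 = 22.
Since φ is multiplicative, φ(146625) = 2 · 100 · 16 · 22 = 70400.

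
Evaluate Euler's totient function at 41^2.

1640

φ(41^2) = 41^2 − 41^1 = 1681 − 41 = 1640.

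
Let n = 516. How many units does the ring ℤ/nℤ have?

168

516 = 2^2 * 3 * 43.
φ(516) = 516 · (1 − 1/2) · (1 − 1/3) · (1 − 1/43)
       = 516 · 84/258 = 168.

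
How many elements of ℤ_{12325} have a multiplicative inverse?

8960

Prime factorization: 12325 = 5^2 · 17 · 29.
φ(5^2) = 5^1·(5−1) = 5·4 = 20.
φ(17) = 17 − 1 = 16.
φ(29) = 29 − 1 = 28.
Since φ is multiplicative, φ(12325) = 20 · 16 · 28 = 8960.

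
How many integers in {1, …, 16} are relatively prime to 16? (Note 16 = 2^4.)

8

φ(2^4) = 2^4 − 2^3 = 16 − 8 = 8.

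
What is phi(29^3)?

φ(24389) = 24389 · (1 − 1/29)
       = 24389 · 28/29 = 23548.

23548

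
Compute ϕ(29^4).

682892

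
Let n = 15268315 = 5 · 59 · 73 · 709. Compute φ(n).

φ(5) = 5 − 1 = 4.
φ(59) = 59 − 1 = 58.
φ(73) = 73 − 1 = 72.
φ(709) = 709 − 1 = 708.
Since φ is multiplicative, φ(15268315) = 4 · 58 · 72 · 708 = 11826432.

11826432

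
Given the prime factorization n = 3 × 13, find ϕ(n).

φ(3) = 3 − 1 = 2.
φ(13) = 13 − 1 = 12.
Since φ is multiplicative, φ(39) = 2 · 12 = 24.

24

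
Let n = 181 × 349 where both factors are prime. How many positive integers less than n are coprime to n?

φ(181) = 181 − 1 = 180.
φ(349) = 349 − 1 = 348.
Since φ is multiplicative, φ(63169) = 180 · 348 = 62640.

62640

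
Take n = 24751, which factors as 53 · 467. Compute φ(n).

24232

φ(24751) = 24751 · (1 − 1/53) · (1 − 1/467)
       = 24751 · 24232/24751 = 24232.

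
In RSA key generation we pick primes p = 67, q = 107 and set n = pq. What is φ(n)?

6996

For distinct primes, φ(pq) = (p−1)(q−1) = 66 × 106 = 6996.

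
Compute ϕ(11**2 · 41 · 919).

φ(4559159) = 4559159 · (1 − 1/11) · (1 − 1/41) · (1 − 1/919)
       = 4559159 · 367200/414469 = 4039200.

4039200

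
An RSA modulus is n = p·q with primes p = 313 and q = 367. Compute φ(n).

114192

φ(pq) = (p−1)(q−1) = 312 · 366 = 114192.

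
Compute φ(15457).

13440

First factor: 15457 = 13 × 29 × 41.
φ(15457) = 15457 · (1 − 1/13) · (1 − 1/29) · (1 − 1/41)
       = 15457 · 13440/15457 = 13440.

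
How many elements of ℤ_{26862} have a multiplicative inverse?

Prime factorization: 26862 = 2 · 3 · 11**2 · 37.
φ(2) = 2 − 1 = 1.
φ(3) = 3 − 1 = 2.
φ(11^2) = 11^1·(11−1) = 11·10 = 110.
φ(37) = 37 − 1 = 36.
φ(26862) = 1 × 2 × 110 × 36 = 7920.

7920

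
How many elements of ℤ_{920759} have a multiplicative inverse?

698544

First factor: 920759 = 7^2 · 19 · 23 · 43.
φ(920759) = 920759 · (1 − 1/7) · (1 − 1/19) · (1 − 1/23) · (1 − 1/43)
       = 920759 · 99792/131537 = 698544.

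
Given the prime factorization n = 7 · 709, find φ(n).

φ(7) = 7 − 1 = 6.
φ(709) = 709 − 1 = 708.
Since φ is multiplicative, φ(4963) = 6 · 708 = 4248.

4248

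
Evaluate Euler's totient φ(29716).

12672

29716 = 2^2 × 17 × 19 × 23.
φ(29716) = 29716 · (1 − 1/2) · (1 − 1/17) · (1 − 1/19) · (1 − 1/23)
       = 29716 · 6336/14858 = 12672.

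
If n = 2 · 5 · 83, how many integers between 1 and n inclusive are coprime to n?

328

φ(2) = 2 − 1 = 1.
φ(5) = 5 − 1 = 4.
φ(83) = 83 − 1 = 82.
φ(830) = 1 × 4 × 82 = 328.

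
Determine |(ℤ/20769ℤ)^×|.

11088

20769 = 3 × 7 × 23 × 43.
φ(3) = 3 − 1 = 2.
φ(7) = 7 − 1 = 6.
φ(23) = 23 − 1 = 22.
φ(43) = 43 − 1 = 42.
φ(20769) = 2 × 6 × 22 × 42 = 11088.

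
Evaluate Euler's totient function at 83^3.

φ(571787) = 571787 · (1 − 1/83)
       = 571787 · 82/83 = 564898.

564898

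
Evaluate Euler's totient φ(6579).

4032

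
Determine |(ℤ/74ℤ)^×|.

36

Factor 74: 74 = 2 × 37.
φ(2) = 2 − 1 = 1.
φ(37) = 37 − 1 = 36.
φ(74) = 1 × 36 = 36.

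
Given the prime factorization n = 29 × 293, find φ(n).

φ(8497) = 8497 · (1 − 1/29) · (1 − 1/293)
       = 8497 · 8176/8497 = 8176.

8176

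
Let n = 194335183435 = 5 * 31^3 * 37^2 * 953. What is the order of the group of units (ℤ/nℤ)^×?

146233140480

φ(194335183435) = 194335183435 · (1 − 1/5) · (1 − 1/31) · (1 − 1/37) · (1 − 1/953)
       = 194335183435 · 4112640/5465455 = 146233140480.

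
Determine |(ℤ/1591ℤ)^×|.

1512

First factor: 1591 = 37 * 43.
φ(1591) = 1591 · (1 − 1/37) · (1 − 1/43)
       = 1591 · 1512/1591 = 1512.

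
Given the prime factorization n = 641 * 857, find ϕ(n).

547840

φ(549337) = 549337 · (1 − 1/641) · (1 − 1/857)
       = 549337 · 547840/549337 = 547840.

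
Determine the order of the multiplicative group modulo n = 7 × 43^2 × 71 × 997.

φ(916196141) = 916196141 · (1 − 1/7) · (1 − 1/43) · (1 − 1/71) · (1 − 1/997)
       = 916196141 · 17569440/21306887 = 755485920.

755485920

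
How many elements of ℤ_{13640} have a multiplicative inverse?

4800

Prime factorization: 13640 = 2^3 · 5 · 11 · 31.
φ(13640) = 13640 · (1 − 1/2) · (1 − 1/5) · (1 − 1/11) · (1 − 1/31)
       = 13640 · 1200/3410 = 4800.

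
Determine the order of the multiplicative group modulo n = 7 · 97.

φ(7) = 7 − 1 = 6.
φ(97) = 97 − 1 = 96.
φ(679) = 6 × 96 = 576.

576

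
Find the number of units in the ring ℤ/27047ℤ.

27047 = 17 · 37 · 43.
φ(17) = 17 − 1 = 16.
φ(37) = 37 − 1 = 36.
φ(43) = 43 − 1 = 42.
Since φ is multiplicative, φ(27047) = 16 · 36 · 42 = 24192.

24192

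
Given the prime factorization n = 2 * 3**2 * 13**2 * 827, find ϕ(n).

773136

φ(2515734) = 2515734 · (1 − 1/2) · (1 − 1/3) · (1 − 1/13) · (1 − 1/827)
       = 2515734 · 19824/64506 = 773136.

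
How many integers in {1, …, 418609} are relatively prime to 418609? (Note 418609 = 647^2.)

φ(647^2) = 647^2 − 647^1 = 418609 − 647 = 417962.

417962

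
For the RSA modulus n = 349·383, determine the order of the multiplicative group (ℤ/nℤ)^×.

132936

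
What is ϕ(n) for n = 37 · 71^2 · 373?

66558240

φ(69570841) = 69570841 · (1 − 1/37) · (1 − 1/71) · (1 − 1/373)
       = 69570841 · 937440/979871 = 66558240.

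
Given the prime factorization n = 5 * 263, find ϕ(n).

1048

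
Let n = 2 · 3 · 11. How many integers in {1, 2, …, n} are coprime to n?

20

φ(2) = 2 − 1 = 1.
φ(3) = 3 − 1 = 2.
φ(11) = 11 − 1 = 10.
φ(66) = 1 × 2 × 10 = 20.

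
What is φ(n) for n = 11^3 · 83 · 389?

38497360

φ(11^3) = 11^2·(11−1) = 121·10 = 1210.
φ(83) = 83 − 1 = 82.
φ(389) = 389 − 1 = 388.
Multiply: 1210 · 82 · 388 = 38497360.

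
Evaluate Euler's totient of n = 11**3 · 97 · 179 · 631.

13026182400

φ(14582506543) = 14582506543 · (1 − 1/11) · (1 − 1/97) · (1 − 1/179) · (1 − 1/631)
       = 14582506543 · 107654400/120516583 = 13026182400.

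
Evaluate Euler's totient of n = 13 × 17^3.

55488

φ(13) = 13 − 1 = 12.
φ(17^3) = 17^2·(17−1) = 289·16 = 4624.
φ(63869) = 12 × 4624 = 55488.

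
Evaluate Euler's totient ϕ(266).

108

266 = 2 · 7 · 19.
φ(2) = 2 − 1 = 1.
φ(7) = 7 − 1 = 6.
φ(19) = 19 − 1 = 18.
Since φ is multiplicative, φ(266) = 1 · 6 · 18 = 108.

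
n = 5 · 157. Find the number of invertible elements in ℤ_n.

624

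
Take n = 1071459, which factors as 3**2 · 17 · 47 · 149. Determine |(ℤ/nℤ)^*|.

φ(1071459) = 1071459 · (1 − 1/3) · (1 − 1/17) · (1 − 1/47) · (1 − 1/149)
       = 1071459 · 217856/357153 = 653568.

653568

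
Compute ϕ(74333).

74333 = 7^2 * 37 * 41.
φ(74333) = 74333 · (1 − 1/7) · (1 − 1/37) · (1 − 1/41)
       = 74333 · 8640/10619 = 60480.

60480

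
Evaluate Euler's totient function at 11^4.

13310

φ(11^4) = 11^4 − 11^3 = 14641 − 1331 = 13310.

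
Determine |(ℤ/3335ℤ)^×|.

3335 = 5 * 23 * 29.
φ(5) = 5 − 1 = 4.
φ(23) = 23 − 1 = 22.
φ(29) = 29 − 1 = 28.
Multiply: 4 · 22 · 28 = 2464.

2464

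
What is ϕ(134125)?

100800

Prime factorization: 134125 = 5**3 · 29 · 37.
φ(5^3) = 5^2·(5−1) = 25·4 = 100.
φ(29) = 29 − 1 = 28.
φ(37) = 37 − 1 = 36.
Multiply: 100 · 28 · 36 = 100800.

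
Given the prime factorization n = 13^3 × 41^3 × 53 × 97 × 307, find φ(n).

φ(13^3) = 13^3 − 13^2 = 2197 − 169 = 2028.
φ(41^3) = 41^3 − 41^2 = 68921 − 1681 = 67240.
φ(53) = 53 − 1 = 52.
φ(97) = 97 − 1 = 96.
φ(307) = 307 − 1 = 306.
Multiply: 2028 · 67240 · 52 · 96 · 306 = 208301145661440.

208301145661440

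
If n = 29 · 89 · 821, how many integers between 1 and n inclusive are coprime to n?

2020480

φ(29) = 29 − 1 = 28.
φ(89) = 89 − 1 = 88.
φ(821) = 821 − 1 = 820.
Since φ is multiplicative, φ(2119001) = 28 · 88 · 820 = 2020480.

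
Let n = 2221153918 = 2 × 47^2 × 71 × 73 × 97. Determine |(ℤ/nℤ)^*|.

φ(2221153918) = 2221153918 · (1 − 1/2) · (1 − 1/47) · (1 − 1/71) · (1 − 1/73) · (1 − 1/97)
       = 2221153918 · 22256640/47258594 = 1046062080.

1046062080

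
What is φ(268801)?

268801 = 13 × 23 × 29 × 31.
φ(268801) = 268801 · (1 − 1/13) · (1 − 1/23) · (1 − 1/29) · (1 − 1/31)
       = 268801 · 221760/268801 = 221760.

221760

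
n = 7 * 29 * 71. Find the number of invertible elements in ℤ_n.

11760

φ(7) = 7 − 1 = 6.
φ(29) = 29 − 1 = 28.
φ(71) = 71 − 1 = 70.
Multiply: 6 · 28 · 70 = 11760.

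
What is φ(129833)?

110880

Factor 129833: 129833 = 11^2 × 29 × 37.
φ(129833) = 129833 · (1 − 1/11) · (1 − 1/29) · (1 − 1/37)
       = 129833 · 10080/11803 = 110880.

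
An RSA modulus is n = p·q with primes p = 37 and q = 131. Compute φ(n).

φ(4847) = 4847 · (1 − 1/37) · (1 − 1/131)
       = 4847 · 4680/4847 = 4680.

4680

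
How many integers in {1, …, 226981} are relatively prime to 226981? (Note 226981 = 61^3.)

φ(226981) = 226981 · (1 − 1/61)
       = 226981 · 60/61 = 223260.

223260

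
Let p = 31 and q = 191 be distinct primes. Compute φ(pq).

5700

For distinct primes, φ(pq) = (p−1)(q−1) = 30 × 190 = 5700.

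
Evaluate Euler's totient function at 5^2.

20

φ(25) = 25 · (1 − 1/5)
       = 25 · 4/5 = 20.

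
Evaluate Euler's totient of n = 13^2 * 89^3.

φ(13^2) = 13^2 − 13^1 = 169 − 13 = 156.
φ(89^3) = 89^2·(89−1) = 7921·88 = 697048.
φ(119139761) = 156 × 697048 = 108739488.

108739488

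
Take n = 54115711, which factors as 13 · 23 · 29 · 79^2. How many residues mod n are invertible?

45549504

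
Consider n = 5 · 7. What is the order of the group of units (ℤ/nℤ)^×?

φ(5) = 5 − 1 = 4.
φ(7) = 7 − 1 = 6.
Since φ is multiplicative, φ(35) = 4 · 6 = 24.

24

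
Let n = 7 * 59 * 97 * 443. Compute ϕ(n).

14766336

φ(17747023) = 17747023 · (1 − 1/7) · (1 − 1/59) · (1 − 1/97) · (1 − 1/443)
       = 17747023 · 14766336/17747023 = 14766336.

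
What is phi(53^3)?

146068

φ(148877) = 148877 · (1 − 1/53)
       = 148877 · 52/53 = 146068.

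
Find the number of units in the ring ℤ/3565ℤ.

2640

3565 = 5 · 23 · 31.
φ(5) = 5 − 1 = 4.
φ(23) = 23 − 1 = 22.
φ(31) = 31 − 1 = 30.
φ(3565) = 4 × 22 × 30 = 2640.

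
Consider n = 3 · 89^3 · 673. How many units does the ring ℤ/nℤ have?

936832512

φ(3) = 3 − 1 = 2.
φ(89^3) = 89^2·(89−1) = 7921·88 = 697048.
φ(673) = 673 − 1 = 672.
φ(1423332411) = 2 × 697048 × 672 = 936832512.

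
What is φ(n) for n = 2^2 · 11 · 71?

1400

φ(2^2) = 2^2 − 2^1 = 4 − 2 = 2.
φ(11) = 11 − 1 = 10.
φ(71) = 71 − 1 = 70.
Since φ is multiplicative, φ(3124) = 2 · 10 · 70 = 1400.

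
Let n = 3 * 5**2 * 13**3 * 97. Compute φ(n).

7787520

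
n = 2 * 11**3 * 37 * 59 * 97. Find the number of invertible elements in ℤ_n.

φ(563681162) = 563681162 · (1 − 1/2) · (1 − 1/11) · (1 − 1/37) · (1 − 1/59) · (1 − 1/97)
       = 563681162 · 2004480/4658522 = 242542080.

242542080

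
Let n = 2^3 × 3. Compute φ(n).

8

φ(24) = 24 · (1 − 1/2) · (1 − 1/3)
       = 24 · 2/6 = 8.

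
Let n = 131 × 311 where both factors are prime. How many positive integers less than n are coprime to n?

φ(40741) = 40741 · (1 − 1/131) · (1 − 1/311)
       = 40741 · 40300/40741 = 40300.

40300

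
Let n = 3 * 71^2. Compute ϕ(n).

9940

φ(3) = 3 − 1 = 2.
φ(71^2) = 71^2 − 71^1 = 5041 − 71 = 4970.
φ(15123) = 2 × 4970 = 9940.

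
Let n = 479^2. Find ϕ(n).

φ(479^2) = 479^2 − 479^1 = 229441 − 479 = 228962.

228962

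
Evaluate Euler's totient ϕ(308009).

254016

Factor 308009: 308009 = 13 × 19 × 29 × 43.
φ(13) = 13 − 1 = 12.
φ(19) = 19 − 1 = 18.
φ(29) = 29 − 1 = 28.
φ(43) = 43 − 1 = 42.
Since φ is multiplicative, φ(308009) = 12 · 18 · 28 · 42 = 254016.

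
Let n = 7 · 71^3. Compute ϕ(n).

φ(7) = 7 − 1 = 6.
φ(71^3) = 71^3 − 71^2 = 357911 − 5041 = 352870.
Since φ is multiplicative, φ(2505377) = 6 · 352870 = 2117220.

2117220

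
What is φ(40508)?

40508 = 2^2 · 13 · 19 · 41.
φ(2^2) = 2^1·(2−1) = 2·1 = 2.
φ(13) = 13 − 1 = 12.
φ(19) = 19 − 1 = 18.
φ(41) = 41 − 1 = 40.
φ(40508) = 2 × 12 × 18 × 40 = 17280.

17280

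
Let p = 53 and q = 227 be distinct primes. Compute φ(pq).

φ(12031) = 12031 · (1 − 1/53) · (1 − 1/227)
       = 12031 · 11752/12031 = 11752.

11752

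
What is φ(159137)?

126720

Prime factorization: 159137 = 11 · 17 · 23 · 37.
φ(159137) = 159137 · (1 − 1/11) · (1 − 1/17) · (1 − 1/23) · (1 − 1/37)
       = 159137 · 126720/159137 = 126720.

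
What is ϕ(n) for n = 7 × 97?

φ(679) = 679 · (1 − 1/7) · (1 − 1/97)
       = 679 · 576/679 = 576.

576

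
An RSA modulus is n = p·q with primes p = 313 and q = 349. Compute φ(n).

108576

φ(109237) = 109237 · (1 − 1/313) · (1 − 1/349)
       = 109237 · 108576/109237 = 108576.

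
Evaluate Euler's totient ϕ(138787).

First factor: 138787 = 11**2 · 31 · 37.
φ(11^2) = 11^1·(11−1) = 11·10 = 110.
φ(31) = 31 − 1 = 30.
φ(37) = 37 − 1 = 36.
Since φ is multiplicative, φ(138787) = 110 · 30 · 36 = 118800.

118800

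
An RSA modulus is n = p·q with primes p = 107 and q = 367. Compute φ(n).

φ(39269) = 39269 · (1 − 1/107) · (1 − 1/367)
       = 39269 · 38796/39269 = 38796.

38796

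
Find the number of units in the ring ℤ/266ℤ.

Factor 266: 266 = 2 * 7 * 19.
φ(2) = 2 − 1 = 1.
φ(7) = 7 − 1 = 6.
φ(19) = 19 − 1 = 18.
Since φ is multiplicative, φ(266) = 1 · 6 · 18 = 108.

108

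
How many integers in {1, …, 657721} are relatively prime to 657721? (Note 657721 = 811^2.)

φ(811^2) = 811^1·(811−1) = 811·810 = 656910.

656910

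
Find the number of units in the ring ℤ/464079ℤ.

235200

First factor: 464079 = 3 * 7^3 * 11 * 41.
φ(464079) = 464079 · (1 − 1/3) · (1 − 1/7) · (1 − 1/11) · (1 − 1/41)
       = 464079 · 4800/9471 = 235200.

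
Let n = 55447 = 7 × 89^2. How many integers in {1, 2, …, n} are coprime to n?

φ(55447) = 55447 · (1 − 1/7) · (1 − 1/89)
       = 55447 · 528/623 = 46992.

46992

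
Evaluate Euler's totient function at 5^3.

φ(125) = 125 · (1 − 1/5)
       = 125 · 4/5 = 100.

100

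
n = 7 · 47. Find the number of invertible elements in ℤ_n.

276

φ(329) = 329 · (1 − 1/7) · (1 − 1/47)
       = 329 · 276/329 = 276.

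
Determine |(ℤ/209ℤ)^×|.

Factor 209: 209 = 11 · 19.
φ(209) = 209 · (1 − 1/11) · (1 − 1/19)
       = 209 · 180/209 = 180.

180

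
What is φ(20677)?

Factor 20677: 20677 = 23 × 29 × 31.
φ(23) = 23 − 1 = 22.
φ(29) = 29 − 1 = 28.
φ(31) = 31 − 1 = 30.
Multiply: 22 · 28 · 30 = 18480.

18480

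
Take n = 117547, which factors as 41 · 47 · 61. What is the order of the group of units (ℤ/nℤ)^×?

110400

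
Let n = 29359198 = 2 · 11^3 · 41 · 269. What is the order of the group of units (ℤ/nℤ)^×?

12971200

φ(29359198) = 29359198 · (1 − 1/2) · (1 − 1/11) · (1 − 1/41) · (1 − 1/269)
       = 29359198 · 107200/242638 = 12971200.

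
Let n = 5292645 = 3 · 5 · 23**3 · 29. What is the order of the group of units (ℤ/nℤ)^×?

2606912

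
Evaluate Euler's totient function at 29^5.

φ(29^5) = 29^5 − 29^4 = 20511149 − 707281 = 19803868.

19803868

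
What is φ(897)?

528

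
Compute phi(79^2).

φ(79^2) = 79^2 − 79^1 = 6241 − 79 = 6162.

6162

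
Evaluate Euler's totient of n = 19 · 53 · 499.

φ(502493) = 502493 · (1 − 1/19) · (1 − 1/53) · (1 − 1/499)
       = 502493 · 466128/502493 = 466128.

466128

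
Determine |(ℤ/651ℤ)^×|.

360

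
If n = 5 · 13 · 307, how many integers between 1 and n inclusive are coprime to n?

φ(5) = 5 − 1 = 4.
φ(13) = 13 − 1 = 12.
φ(307) = 307 − 1 = 306.
φ(19955) = 4 × 12 × 306 = 14688.

14688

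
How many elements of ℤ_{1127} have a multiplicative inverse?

924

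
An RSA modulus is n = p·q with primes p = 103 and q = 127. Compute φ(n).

12852

φ(13081) = 13081 · (1 − 1/103) · (1 − 1/127)
       = 13081 · 12852/13081 = 12852.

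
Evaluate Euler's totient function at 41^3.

67240

φ(41^3) = 41^2·(41−1) = 1681·40 = 67240.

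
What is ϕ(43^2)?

1806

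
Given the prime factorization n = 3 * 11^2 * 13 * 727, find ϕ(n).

φ(3) = 3 − 1 = 2.
φ(11^2) = 11^2 − 11^1 = 121 − 11 = 110.
φ(13) = 13 − 1 = 12.
φ(727) = 727 − 1 = 726.
Multiply: 2 · 110 · 12 · 726 = 1916640.

1916640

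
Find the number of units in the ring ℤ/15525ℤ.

7920

First factor: 15525 = 3^3 · 5^2 · 23.
φ(15525) = 15525 · (1 − 1/3) · (1 − 1/5) · (1 − 1/23)
       = 15525 · 176/345 = 7920.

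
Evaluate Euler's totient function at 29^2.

812

φ(841) = 841 · (1 − 1/29)
       = 841 · 28/29 = 812.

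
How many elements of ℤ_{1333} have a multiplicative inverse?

Prime factorization: 1333 = 31 × 43.
φ(1333) = 1333 · (1 − 1/31) · (1 − 1/43)
       = 1333 · 1260/1333 = 1260.

1260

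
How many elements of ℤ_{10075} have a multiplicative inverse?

7200

First factor: 10075 = 5**2 · 13 · 31.
φ(10075) = 10075 · (1 − 1/5) · (1 − 1/13) · (1 − 1/31)
       = 10075 · 1440/2015 = 7200.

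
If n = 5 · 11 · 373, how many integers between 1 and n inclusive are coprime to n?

φ(20515) = 20515 · (1 − 1/5) · (1 − 1/11) · (1 − 1/373)
       = 20515 · 14880/20515 = 14880.

14880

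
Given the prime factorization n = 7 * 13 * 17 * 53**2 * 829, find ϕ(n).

φ(7) = 7 − 1 = 6.
φ(13) = 13 − 1 = 12.
φ(17) = 17 − 1 = 16.
φ(53^2) = 53^1·(53−1) = 53·52 = 2756.
φ(829) = 829 − 1 = 828.
Since φ is multiplicative, φ(3602438567) = 6 · 12 · 16 · 2756 · 828 = 2628827136.

2628827136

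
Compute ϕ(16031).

14080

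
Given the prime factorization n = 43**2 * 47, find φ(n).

83076

φ(43^2) = 43^2 − 43^1 = 1849 − 43 = 1806.
φ(47) = 47 − 1 = 46.
φ(86903) = 1806 × 46 = 83076.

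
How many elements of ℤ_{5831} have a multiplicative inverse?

4704

Prime factorization: 5831 = 7**3 · 17.
φ(5831) = 5831 · (1 − 1/7) · (1 − 1/17)
       = 5831 · 96/119 = 4704.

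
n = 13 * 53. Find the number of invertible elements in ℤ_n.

624

φ(689) = 689 · (1 − 1/13) · (1 − 1/53)
       = 689 · 624/689 = 624.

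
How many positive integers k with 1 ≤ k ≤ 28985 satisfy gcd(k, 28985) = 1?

Prime factorization: 28985 = 5 · 11 · 17 · 31.
φ(28985) = 28985 · (1 − 1/5) · (1 − 1/11) · (1 − 1/17) · (1 − 1/31)
       = 28985 · 19200/28985 = 19200.

19200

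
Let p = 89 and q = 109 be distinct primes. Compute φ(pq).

9504

φ(pq) = (p−1)(q−1) = 88 · 108 = 9504.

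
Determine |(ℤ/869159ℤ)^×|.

752640

869159 = 17 × 29 × 41 × 43.
φ(17) = 17 − 1 = 16.
φ(29) = 29 − 1 = 28.
φ(41) = 41 − 1 = 40.
φ(43) = 43 − 1 = 42.
Since φ is multiplicative, φ(869159) = 16 · 28 · 40 · 42 = 752640.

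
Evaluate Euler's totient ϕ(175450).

61600

First factor: 175450 = 2 · 5^2 · 11^2 · 29.
φ(2) = 2 − 1 = 1.
φ(5^2) = 5^2 − 5^1 = 25 − 5 = 20.
φ(11^2) = 11^1·(11−1) = 11·10 = 110.
φ(29) = 29 − 1 = 28.
φ(175450) = 1 × 20 × 110 × 28 = 61600.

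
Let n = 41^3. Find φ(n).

67240

φ(41^3) = 41^3 − 41^2 = 68921 − 1681 = 67240.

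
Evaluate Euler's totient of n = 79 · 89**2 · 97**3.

551800364544

φ(79) = 79 − 1 = 78.
φ(89^2) = 89^2 − 89^1 = 7921 − 89 = 7832.
φ(97^3) = 97^3 − 97^2 = 912673 − 9409 = 903264.
φ(571113343807) = 78 × 7832 × 903264 = 551800364544.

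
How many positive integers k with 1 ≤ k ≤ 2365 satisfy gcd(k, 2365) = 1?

1680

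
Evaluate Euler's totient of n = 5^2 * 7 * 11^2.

13200

φ(5^2) = 5^1·(5−1) = 5·4 = 20.
φ(7) = 7 − 1 = 6.
φ(11^2) = 11^1·(11−1) = 11·10 = 110.
Since φ is multiplicative, φ(21175) = 20 · 6 · 110 = 13200.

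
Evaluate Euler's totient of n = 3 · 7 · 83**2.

φ(3) = 3 − 1 = 2.
φ(7) = 7 − 1 = 6.
φ(83^2) = 83^1·(83−1) = 83·82 = 6806.
φ(144669) = 2 × 6 × 6806 = 81672.

81672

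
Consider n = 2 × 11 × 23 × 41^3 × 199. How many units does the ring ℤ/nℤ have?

2928974400

φ(2) = 2 − 1 = 1.
φ(11) = 11 − 1 = 10.
φ(23) = 23 − 1 = 22.
φ(41^3) = 41^3 − 41^2 = 68921 − 1681 = 67240.
φ(199) = 199 − 1 = 198.
Multiply: 1 · 10 · 22 · 67240 · 198 = 2928974400.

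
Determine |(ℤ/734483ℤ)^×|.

734483 = 19 · 29 · 31 · 43.
φ(19) = 19 − 1 = 18.
φ(29) = 29 − 1 = 28.
φ(31) = 31 − 1 = 30.
φ(43) = 43 − 1 = 42.
φ(734483) = 18 × 28 × 30 × 42 = 635040.

635040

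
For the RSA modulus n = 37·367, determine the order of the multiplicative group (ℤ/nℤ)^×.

13176

φ(13579) = 13579 · (1 − 1/37) · (1 − 1/367)
       = 13579 · 13176/13579 = 13176.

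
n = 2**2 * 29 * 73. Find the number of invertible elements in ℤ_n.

4032

φ(8468) = 8468 · (1 − 1/2) · (1 − 1/29) · (1 − 1/73)
       = 8468 · 2016/4234 = 4032.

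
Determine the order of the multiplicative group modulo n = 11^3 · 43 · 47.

2337720

φ(2689951) = 2689951 · (1 − 1/11) · (1 − 1/43) · (1 − 1/47)
       = 2689951 · 19320/22231 = 2337720.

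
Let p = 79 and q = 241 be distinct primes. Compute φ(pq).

18720

φ(n) = (p − 1)(q − 1) = (79−1)(241−1) = 78·240 = 18720.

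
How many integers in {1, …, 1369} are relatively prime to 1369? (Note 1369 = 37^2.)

1332

φ(1369) = 1369 · (1 − 1/37)
       = 1369 · 36/37 = 1332.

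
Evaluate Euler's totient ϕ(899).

840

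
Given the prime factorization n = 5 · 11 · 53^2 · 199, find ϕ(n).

21827520

φ(5) = 5 − 1 = 4.
φ(11) = 11 − 1 = 10.
φ(53^2) = 53^1·(53−1) = 53·52 = 2756.
φ(199) = 199 − 1 = 198.
Since φ is multiplicative, φ(30744505) = 4 · 10 · 2756 · 198 = 21827520.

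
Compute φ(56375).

40000

56375 = 5^3 * 11 * 41.
φ(56375) = 56375 · (1 − 1/5) · (1 − 1/11) · (1 − 1/41)
       = 56375 · 1600/2255 = 40000.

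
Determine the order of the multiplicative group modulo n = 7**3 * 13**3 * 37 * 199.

φ(5548543273) = 5548543273 · (1 − 1/7) · (1 − 1/13) · (1 − 1/37) · (1 − 1/199)
       = 5548543273 · 513216/670033 = 4249941696.

4249941696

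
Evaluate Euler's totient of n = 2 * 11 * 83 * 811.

664200

φ(2) = 2 − 1 = 1.
φ(11) = 11 − 1 = 10.
φ(83) = 83 − 1 = 82.
φ(811) = 811 − 1 = 810.
φ(1480886) = 1 × 10 × 82 × 810 = 664200.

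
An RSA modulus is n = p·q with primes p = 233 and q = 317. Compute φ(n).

φ(233) = 233 − 1 = 232.
φ(317) = 317 − 1 = 316.
Multiply: 232 · 316 = 73312.

73312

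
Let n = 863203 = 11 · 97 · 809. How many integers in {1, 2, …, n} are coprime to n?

775680

φ(11) = 11 − 1 = 10.
φ(97) = 97 − 1 = 96.
φ(809) = 809 − 1 = 808.
Since φ is multiplicative, φ(863203) = 10 · 96 · 808 = 775680.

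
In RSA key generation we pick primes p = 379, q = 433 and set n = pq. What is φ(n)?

For distinct primes, φ(pq) = (p−1)(q−1) = 378 × 432 = 163296.

163296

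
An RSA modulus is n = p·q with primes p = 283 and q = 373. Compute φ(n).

φ(105559) = 105559 · (1 − 1/283) · (1 − 1/373)
       = 105559 · 104904/105559 = 104904.

104904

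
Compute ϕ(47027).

43200

Prime factorization: 47027 = 31 · 37 · 41.
φ(31) = 31 − 1 = 30.
φ(37) = 37 − 1 = 36.
φ(41) = 41 − 1 = 40.
Since φ is multiplicative, φ(47027) = 30 · 36 · 40 = 43200.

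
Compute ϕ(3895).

2880

First factor: 3895 = 5 · 19 · 41.
φ(5) = 5 − 1 = 4.
φ(19) = 19 − 1 = 18.
φ(41) = 41 − 1 = 40.
Multiply: 4 · 18 · 40 = 2880.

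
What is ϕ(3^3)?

φ(27) = 27 · (1 − 1/3)
       = 27 · 2/3 = 18.

18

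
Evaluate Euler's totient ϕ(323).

Prime factorization: 323 = 17 * 19.
φ(323) = 323 · (1 − 1/17) · (1 − 1/19)
       = 323 · 288/323 = 288.

288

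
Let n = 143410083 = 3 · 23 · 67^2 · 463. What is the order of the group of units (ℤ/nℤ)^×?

89890416

φ(143410083) = 143410083 · (1 − 1/3) · (1 − 1/23) · (1 − 1/67) · (1 − 1/463)
       = 143410083 · 1341648/2140449 = 89890416.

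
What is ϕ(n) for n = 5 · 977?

3904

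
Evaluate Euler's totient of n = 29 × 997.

27888

φ(29) = 29 − 1 = 28.
φ(997) = 997 − 1 = 996.
Since φ is multiplicative, φ(28913) = 28 · 996 = 27888.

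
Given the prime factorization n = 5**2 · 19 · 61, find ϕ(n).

21600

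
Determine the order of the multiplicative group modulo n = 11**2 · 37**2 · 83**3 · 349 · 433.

φ(14313189424750271) = 14313189424750271 · (1 − 1/11) · (1 − 1/37) · (1 − 1/83) · (1 − 1/349) · (1 − 1/433)
       = 14313189424750271 · 4437918720/5104883377 = 12443138579266560.

12443138579266560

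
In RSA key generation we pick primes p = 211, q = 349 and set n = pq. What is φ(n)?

73080

For distinct primes, φ(pq) = (p−1)(q−1) = 210 × 348 = 73080.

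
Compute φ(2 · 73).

72

φ(146) = 146 · (1 − 1/2) · (1 − 1/73)
       = 146 · 72/146 = 72.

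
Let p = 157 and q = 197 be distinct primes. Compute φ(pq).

φ(30929) = 30929 · (1 − 1/157) · (1 − 1/197)
       = 30929 · 30576/30929 = 30576.

30576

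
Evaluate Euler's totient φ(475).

Prime factorization: 475 = 5**2 · 19.
φ(475) = 475 · (1 − 1/5) · (1 − 1/19)
       = 475 · 72/95 = 360.

360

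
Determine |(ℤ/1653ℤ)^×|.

1653 = 3 · 19 · 29.
φ(1653) = 1653 · (1 − 1/3) · (1 − 1/19) · (1 − 1/29)
       = 1653 · 1008/1653 = 1008.

1008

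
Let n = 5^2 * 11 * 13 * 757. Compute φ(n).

1814400

φ(2706275) = 2706275 · (1 − 1/5) · (1 − 1/11) · (1 − 1/13) · (1 − 1/757)
       = 2706275 · 362880/541255 = 1814400.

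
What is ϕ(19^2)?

342

φ(361) = 361 · (1 − 1/19)
       = 361 · 18/19 = 342.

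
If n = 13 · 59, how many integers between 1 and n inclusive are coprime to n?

φ(13) = 13 − 1 = 12.
φ(59) = 59 − 1 = 58.
φ(767) = 12 × 58 = 696.

696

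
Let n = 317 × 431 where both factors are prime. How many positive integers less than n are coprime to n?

135880

φ(136627) = 136627 · (1 − 1/317) · (1 − 1/431)
       = 136627 · 135880/136627 = 135880.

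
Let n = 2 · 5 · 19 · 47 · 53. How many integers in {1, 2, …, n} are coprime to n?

172224

φ(473290) = 473290 · (1 − 1/2) · (1 − 1/5) · (1 − 1/19) · (1 − 1/47) · (1 − 1/53)
       = 473290 · 172224/473290 = 172224.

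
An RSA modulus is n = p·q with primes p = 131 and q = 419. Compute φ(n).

φ(pq) = (p−1)(q−1) = 130 · 418 = 54340.

54340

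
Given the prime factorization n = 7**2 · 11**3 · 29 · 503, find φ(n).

714325920

φ(951349553) = 951349553 · (1 − 1/7) · (1 − 1/11) · (1 − 1/29) · (1 − 1/503)
       = 951349553 · 843360/1123199 = 714325920.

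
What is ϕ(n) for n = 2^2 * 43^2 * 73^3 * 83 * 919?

φ(2^2) = 2^2 − 2^1 = 4 − 2 = 2.
φ(43^2) = 43^2 − 43^1 = 1849 − 43 = 1806.
φ(73^3) = 73^3 − 73^2 = 389017 − 5329 = 383688.
φ(83) = 83 − 1 = 82.
φ(919) = 919 − 1 = 918.
Since φ is multiplicative, φ(219461875647764) = 2 · 1806 · 383688 · 82 · 918 = 104323582371456.

104323582371456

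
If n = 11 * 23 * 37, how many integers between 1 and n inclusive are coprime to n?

7920

φ(9361) = 9361 · (1 − 1/11) · (1 − 1/23) · (1 − 1/37)
       = 9361 · 7920/9361 = 7920.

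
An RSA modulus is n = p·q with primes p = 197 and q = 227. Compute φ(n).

44296

φ(n) = (p − 1)(q − 1) = (197−1)(227−1) = 196·226 = 44296.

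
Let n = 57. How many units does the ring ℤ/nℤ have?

First factor: 57 = 3 · 19.
φ(57) = 57 · (1 − 1/3) · (1 − 1/19)
       = 57 · 36/57 = 36.

36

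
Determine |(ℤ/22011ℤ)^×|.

12320

First factor: 22011 = 3 · 11 · 23 · 29.
φ(22011) = 22011 · (1 − 1/3) · (1 − 1/11) · (1 − 1/23) · (1 − 1/29)
       = 22011 · 12320/22011 = 12320.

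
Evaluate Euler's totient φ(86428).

38400

86428 = 2^2 · 17 · 31 · 41.
φ(2^2) = 2^2 − 2^1 = 4 − 2 = 2.
φ(17) = 17 − 1 = 16.
φ(31) = 31 − 1 = 30.
φ(41) = 41 − 1 = 40.
φ(86428) = 2 × 16 × 30 × 40 = 38400.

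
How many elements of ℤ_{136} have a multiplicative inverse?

First factor: 136 = 2^3 × 17.
φ(136) = 136 · (1 − 1/2) · (1 − 1/17)
       = 136 · 16/34 = 64.

64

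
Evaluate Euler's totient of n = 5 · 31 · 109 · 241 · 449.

1393459200

φ(1828191055) = 1828191055 · (1 − 1/5) · (1 − 1/31) · (1 − 1/109) · (1 − 1/241) · (1 − 1/449)
       = 1828191055 · 1393459200/1828191055 = 1393459200.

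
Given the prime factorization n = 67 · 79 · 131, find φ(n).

669240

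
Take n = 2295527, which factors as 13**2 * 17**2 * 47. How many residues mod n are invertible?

1951872

φ(2295527) = 2295527 · (1 − 1/13) · (1 − 1/17) · (1 − 1/47)
       = 2295527 · 8832/10387 = 1951872.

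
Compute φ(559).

504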